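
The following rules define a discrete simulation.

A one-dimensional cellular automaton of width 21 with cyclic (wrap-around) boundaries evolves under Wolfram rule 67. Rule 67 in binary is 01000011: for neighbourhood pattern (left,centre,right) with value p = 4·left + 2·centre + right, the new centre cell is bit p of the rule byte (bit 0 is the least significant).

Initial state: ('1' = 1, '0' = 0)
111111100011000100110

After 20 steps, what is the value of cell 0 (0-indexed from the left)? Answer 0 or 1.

1

k=0  111111100011000100110
k=1  000000101101011001010
k=2  111111000100001010000
k=3  000001011001110000111
k=4  011110001010010111001
k=5  000010110000100001010
k=6  111100010111001110000
k=7  000101100001010010111
k=8  011000101110000100001
k=9  001011000010111001110
k=10  110001011100001010010
k=11  010110000101110000100
k=12  100010111000010111001
k=13  101100001011100001010
k=14  000101110000101110000
k=15  111000010111000010111
k=16  001011100001011100000
k=17  110000101110000101111
k=18  010111000010111000000
k=19  100001011100001011111
k=20  101110000101110000000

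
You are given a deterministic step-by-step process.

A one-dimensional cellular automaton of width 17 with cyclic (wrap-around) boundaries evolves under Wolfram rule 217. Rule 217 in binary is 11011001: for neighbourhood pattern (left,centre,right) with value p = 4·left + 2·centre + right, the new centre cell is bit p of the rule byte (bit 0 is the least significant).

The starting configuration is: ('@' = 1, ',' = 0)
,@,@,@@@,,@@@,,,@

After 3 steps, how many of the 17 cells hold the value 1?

gen 0: ,@,@,@@@,,@@@,,,@
gen 1: ,,,,,@@@@,@@@@@,,
gen 2: @@@@,@@@@,@@@@@@@
gen 3: @@@@,@@@@,@@@@@@@

15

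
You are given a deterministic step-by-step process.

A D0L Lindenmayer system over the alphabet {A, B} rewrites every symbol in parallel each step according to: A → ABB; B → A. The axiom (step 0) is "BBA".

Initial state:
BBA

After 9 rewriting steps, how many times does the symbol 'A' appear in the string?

683

step 0: BBA
step 1: AAABB
step 2: ABBABBABBAA
step 3: ABBAAABBAAABBAAABBABB
step 4: ABBAAABBABBABBAAABBABBABBAAABBABBABBAAABBAA
step 5: ABBAAABBABBABBAAABBAAABBAAABBABBABBAAABBAAABBAAABBABBABBAAABBAAABBAAABBABBABBAAABBABB
step 6: ABBAAABBABBABBAAABBAAABBAAABBABBABBAAABBABBABBAAABBABBABBA…BBABBABBAAABBABBABBAAABBABBABBAAABBAAABBAAABBABBABBAAABBAA  (len 171)
step 7: ABBAAABBABBABBAAABBAAABBAAABBABBABBAAABBABBABBAAABBABBABBA…BABBABBAAABBABBABBAAABBABBABBAAABBAAABBAAABBABBABBAAABBABB  (len 341)
step 8: ABBAAABBABBABBAAABBAAABBAAABBABBABBAAABBABBABBAAABBABBABBA…BBABBABBAAABBABBABBAAABBABBABBAAABBAAABBAAABBABBABBAAABBAA  (len 683)
step 9: ABBAAABBABBABBAAABBAAABBAAABBABBABBAAABBABBABBAAABBABBABBA…BABBABBAAABBABBABBAAABBABBABBAAABBAAABBAAABBABBABBAAABBABB  (len 1365)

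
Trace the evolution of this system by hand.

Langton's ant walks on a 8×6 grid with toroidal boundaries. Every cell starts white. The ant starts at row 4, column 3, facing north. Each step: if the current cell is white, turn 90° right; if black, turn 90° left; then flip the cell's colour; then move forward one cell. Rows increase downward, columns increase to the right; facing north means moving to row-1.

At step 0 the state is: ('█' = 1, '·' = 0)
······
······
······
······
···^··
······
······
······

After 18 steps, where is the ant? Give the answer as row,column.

5,2

gen 0: ······
······
······
······
···^··
······
······
······
gen 1: ······
······
······
······
···█>·
······
······
······
gen 2: ······
······
······
······
···██·
····v·
······
······
gen 3: ······
······
······
······
···██·
···<█·
······
······
gen 4: ······
······
······
······
···^█·
···██·
······
······
gen 5: ······
······
······
······
··<·█·
···██·
······
······
gen 6: ······
······
······
··^···
··█·█·
···██·
······
······
gen 7: ······
······
······
··█>··
··█·█·
···██·
······
······
gen 8: ······
······
······
··██··
··█v█·
···██·
······
······
gen 9: ······
······
······
··██··
··<██·
···██·
······
······
gen 10: ······
······
······
··██··
···██·
··v██·
······
······
gen 11: ······
······
······
··██··
···██·
·<███·
······
······
gen 12: ······
······
······
··██··
·^·██·
·████·
······
······
gen 13: ······
······
······
··██··
·█>██·
·████·
······
······
gen 14: ······
······
······
··██··
·████·
·█v██·
······
······
gen 15: ······
······
······
··██··
·████·
·█·>█·
······
······
gen 16: ······
······
······
··██··
·██^█·
·█··█·
······
······
gen 17: ······
······
······
··██··
·█<·█·
·█··█·
······
······
gen 18: ······
······
······
··██··
·█··█·
·█v·█·
······
······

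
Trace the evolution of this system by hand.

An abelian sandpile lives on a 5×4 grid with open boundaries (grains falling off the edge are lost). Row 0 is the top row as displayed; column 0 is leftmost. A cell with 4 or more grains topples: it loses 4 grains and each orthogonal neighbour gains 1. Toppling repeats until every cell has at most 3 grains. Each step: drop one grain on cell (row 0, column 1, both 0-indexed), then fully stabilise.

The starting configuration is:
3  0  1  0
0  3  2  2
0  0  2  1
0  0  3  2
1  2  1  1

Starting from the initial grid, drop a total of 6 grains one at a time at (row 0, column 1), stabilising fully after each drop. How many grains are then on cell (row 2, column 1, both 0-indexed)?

1

gen 0: 3  0  1  0
0  3  2  2
0  0  2  1
0  0  3  2
1  2  1  1
gen 1: 3  1  1  0
0  3  2  2
0  0  2  1
0  0  3  2
1  2  1  1
gen 2: 3  2  1  0
0  3  2  2
0  0  2  1
0  0  3  2
1  2  1  1
gen 3: 3  3  1  0
0  3  2  2
0  0  2  1
0  0  3  2
1  2  1  1
gen 4: 0  2  2  0
2  0  3  2
0  1  2  1
0  0  3  2
1  2  1  1
gen 5: 0  3  2  0
2  0  3  2
0  1  2  1
0  0  3  2
1  2  1  1
gen 6: 1  0  3  0
2  1  3  2
0  1  2  1
0  0  3  2
1  2  1  1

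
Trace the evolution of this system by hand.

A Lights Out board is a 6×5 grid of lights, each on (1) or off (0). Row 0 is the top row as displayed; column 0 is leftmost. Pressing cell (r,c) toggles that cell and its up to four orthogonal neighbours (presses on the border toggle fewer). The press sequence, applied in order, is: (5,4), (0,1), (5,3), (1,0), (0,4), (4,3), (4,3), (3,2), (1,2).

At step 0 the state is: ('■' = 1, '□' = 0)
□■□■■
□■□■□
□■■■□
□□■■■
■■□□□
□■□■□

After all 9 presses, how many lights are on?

step 0: □■□■■
□■□■□
□■■■□
□□■■■
■■□□□
□■□■□
step 1: □■□■■
□■□■□
□■■■□
□□■■■
■■□□■
□■□□■
step 2: ■□■■■
□□□■□
□■■■□
□□■■■
■■□□■
□■□□■
step 3: ■□■■■
□□□■□
□■■■□
□□■■■
■■□■■
□■■■□
step 4: □□■■■
■■□■□
■■■■□
□□■■■
■■□■■
□■■■□
step 5: □□■□□
■■□■■
■■■■□
□□■■■
■■□■■
□■■■□
step 6: □□■□□
■■□■■
■■■■□
□□■□■
■■■□□
□■■□□
step 7: □□■□□
■■□■■
■■■■□
□□■■■
■■□■■
□■■■□
step 8: □□■□□
■■□■■
■■□■□
□■□□■
■■■■■
□■■■□
step 9: □□□□□
■□■□■
■■■■□
□■□□■
■■■■■
□■■■□

17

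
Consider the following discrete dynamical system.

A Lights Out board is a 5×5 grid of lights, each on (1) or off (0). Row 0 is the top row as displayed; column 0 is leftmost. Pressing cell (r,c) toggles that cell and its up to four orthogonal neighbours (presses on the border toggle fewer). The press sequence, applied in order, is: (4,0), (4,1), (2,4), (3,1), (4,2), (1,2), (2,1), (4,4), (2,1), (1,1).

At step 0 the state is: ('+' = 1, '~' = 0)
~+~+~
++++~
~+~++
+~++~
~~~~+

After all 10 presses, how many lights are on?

t=0: ~+~+~
++++~
~+~++
+~++~
~~~~+
t=1: ~+~+~
++++~
~+~++
~~++~
++~~+
t=2: ~+~+~
++++~
~+~++
~+++~
~~+~+
t=3: ~+~+~
+++++
~+~~~
~++++
~~+~+
t=4: ~+~+~
+++++
~~~~~
+~~++
~++~+
t=5: ~+~+~
+++++
~~~~~
+~+++
~~~++
t=6: ~+++~
+~~~+
~~+~~
+~+++
~~~++
t=7: ~+++~
++~~+
++~~~
+++++
~~~++
t=8: ~+++~
++~~+
++~~~
++++~
~~~~~
t=9: ~+++~
+~~~+
~~+~~
+~++~
~~~~~
t=10: ~~++~
~++~+
~++~~
+~++~
~~~~~

10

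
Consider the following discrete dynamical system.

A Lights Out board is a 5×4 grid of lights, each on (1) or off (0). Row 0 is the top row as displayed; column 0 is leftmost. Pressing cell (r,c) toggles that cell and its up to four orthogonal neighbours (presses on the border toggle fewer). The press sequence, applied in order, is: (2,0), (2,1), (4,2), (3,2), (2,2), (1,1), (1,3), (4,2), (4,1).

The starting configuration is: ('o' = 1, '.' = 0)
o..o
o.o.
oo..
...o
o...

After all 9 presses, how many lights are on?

[0] o..o
o.o.
oo..
...o
o...
[1] o..o
..o.
....
o..o
o...
[2] o..o
.oo.
ooo.
oo.o
o...
[3] o..o
.oo.
ooo.
oooo
oooo
[4] o..o
.oo.
oo..
o...
oo.o
[5] o..o
.o..
o.oo
o.o.
oo.o
[6] oo.o
o.o.
oooo
o.o.
oo.o
[7] oo..
o..o
ooo.
o.o.
oo.o
[8] oo..
o..o
ooo.
o...
o.o.
[9] oo..
o..o
ooo.
oo..
.o..

10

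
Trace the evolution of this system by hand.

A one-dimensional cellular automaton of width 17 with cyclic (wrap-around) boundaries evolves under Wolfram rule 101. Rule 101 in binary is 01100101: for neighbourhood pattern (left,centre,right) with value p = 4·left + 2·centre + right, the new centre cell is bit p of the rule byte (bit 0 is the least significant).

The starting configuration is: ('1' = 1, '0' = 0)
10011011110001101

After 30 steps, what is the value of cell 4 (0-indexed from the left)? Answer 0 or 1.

0) 10011011110001101
1) 10001100010100110
2) 10100101011100011
3) 11100111100101000
4) 00100000100111010
5) 10101110100001110
6) 11110011101100011
7) 00010000110101000
8) 11010110011111011
9) 01111010000001100
10) 00001110111100101
11) 01100011000100111
12) 10101001010100001
13) 11111001111101100
14) 00001000000110100
15) 11101011110011101
16) 00111100010000110
17) 10000101010110010
18) 10110111111010011
19) 11011000001110000
20) 01101011100010110
21) 00111100101011010
22) 10000100111101110
23) 10110100000110011
24) 11011101110010000
25) 01100110010010110
26) 00100010010011010
27) 10101010010001110
28) 11111110010100011
29) 00000010011101000
30) 11111010000111011

1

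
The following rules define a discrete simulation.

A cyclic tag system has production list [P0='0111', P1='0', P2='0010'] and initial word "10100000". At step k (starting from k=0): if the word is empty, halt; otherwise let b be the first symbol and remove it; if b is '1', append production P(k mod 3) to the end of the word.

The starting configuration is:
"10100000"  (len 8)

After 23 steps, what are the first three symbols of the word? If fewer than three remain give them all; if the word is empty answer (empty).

0) "10100000"  (len 8)
1) "01000000111"  (len 11)
2) "1000000111"  (len 10)
3) "0000001110010"  (len 13)
4) "000001110010"  (len 12)
5) "00001110010"  (len 11)
6) "0001110010"  (len 10)
7) "001110010"  (len 9)
8) "01110010"  (len 8)
9) "1110010"  (len 7)
10) "1100100111"  (len 10)
11) "1001001110"  (len 10)
12) "0010011100010"  (len 13)
13) "010011100010"  (len 12)
14) "10011100010"  (len 11)
15) "00111000100010"  (len 14)
16) "0111000100010"  (len 13)
17) "111000100010"  (len 12)
18) "110001000100010"  (len 15)
19) "100010001000100111"  (len 18)
20) "000100010001001110"  (len 18)
21) "00100010001001110"  (len 17)
22) "0100010001001110"  (len 16)
23) "100010001001110"  (len 15)

100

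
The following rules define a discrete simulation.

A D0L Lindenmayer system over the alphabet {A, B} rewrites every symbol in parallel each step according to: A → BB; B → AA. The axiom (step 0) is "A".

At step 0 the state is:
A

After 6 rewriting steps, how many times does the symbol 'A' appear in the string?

0) A
1) BB
2) AAAA
3) BBBBBBBB
4) AAAAAAAAAAAAAAAA
5) BBBBBBBBBBBBBBBBBBBBBBBBBBBBBBBB
6) AAAAAAAAAAAAAAAAAAAAAAAAAAAAAAAAAAAAAAAAAAAAAAAAAAAAAAAAAAAAAAAA

64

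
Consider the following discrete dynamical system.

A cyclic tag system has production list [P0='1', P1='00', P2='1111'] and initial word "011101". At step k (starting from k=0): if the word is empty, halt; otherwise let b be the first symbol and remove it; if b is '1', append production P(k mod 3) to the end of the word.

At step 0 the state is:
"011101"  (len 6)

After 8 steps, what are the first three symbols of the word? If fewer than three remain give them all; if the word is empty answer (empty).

111

gen 0: "011101"  (len 6)
gen 1: "11101"  (len 5)
gen 2: "110100"  (len 6)
gen 3: "101001111"  (len 9)
gen 4: "010011111"  (len 9)
gen 5: "10011111"  (len 8)
gen 6: "00111111111"  (len 11)
gen 7: "0111111111"  (len 10)
gen 8: "111111111"  (len 9)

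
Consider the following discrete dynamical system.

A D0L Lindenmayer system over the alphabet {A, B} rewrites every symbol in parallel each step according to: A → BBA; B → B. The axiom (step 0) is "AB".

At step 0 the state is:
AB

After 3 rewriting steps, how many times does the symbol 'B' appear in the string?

7

t=0: AB
t=1: BBAB
t=2: BBBBAB
t=3: BBBBBBAB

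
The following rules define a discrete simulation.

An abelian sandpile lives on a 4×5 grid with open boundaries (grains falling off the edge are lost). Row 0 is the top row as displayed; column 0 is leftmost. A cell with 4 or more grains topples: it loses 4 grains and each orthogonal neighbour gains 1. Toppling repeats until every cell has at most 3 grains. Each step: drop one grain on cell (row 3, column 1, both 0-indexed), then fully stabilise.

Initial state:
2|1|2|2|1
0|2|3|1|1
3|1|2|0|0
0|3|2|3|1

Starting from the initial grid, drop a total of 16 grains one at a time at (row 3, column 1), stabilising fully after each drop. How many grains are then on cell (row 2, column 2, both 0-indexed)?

k=0  2|1|2|2|1
0|2|3|1|1
3|1|2|0|0
0|3|2|3|1
k=1  2|1|2|2|1
0|2|3|1|1
3|2|2|0|0
1|0|3|3|1
k=2  2|1|2|2|1
0|2|3|1|1
3|2|2|0|0
1|1|3|3|1
k=3  2|1|2|2|1
0|2|3|1|1
3|2|2|0|0
1|2|3|3|1
k=4  2|1|2|2|1
0|2|3|1|1
3|2|2|0|0
1|3|3|3|1
k=5  2|1|2|2|1
0|2|3|1|1
3|3|3|1|0
2|1|1|0|2
k=6  2|1|2|2|1
0|2|3|1|1
3|3|3|1|0
2|2|1|0|2
k=7  2|1|2|2|1
0|2|3|1|1
3|3|3|1|0
2|3|1|0|2
k=8  2|2|3|2|1
2|0|1|2|1
1|3|1|2|0
0|2|3|0|2
k=9  2|2|3|2|1
2|0|1|2|1
1|3|1|2|0
0|3|3|0|2
k=10  2|2|3|2|1
2|1|1|2|1
2|0|3|2|0
1|2|0|1|2
k=11  2|2|3|2|1
2|1|1|2|1
2|0|3|2|0
1|3|0|1|2
k=12  2|2|3|2|1
2|1|1|2|1
2|1|3|2|0
2|0|1|1|2
k=13  2|2|3|2|1
2|1|1|2|1
2|1|3|2|0
2|1|1|1|2
k=14  2|2|3|2|1
2|1|1|2|1
2|1|3|2|0
2|2|1|1|2
k=15  2|2|3|2|1
2|1|1|2|1
2|1|3|2|0
2|3|1|1|2
k=16  2|2|3|2|1
2|1|1|2|1
2|2|3|2|0
3|0|2|1|2

3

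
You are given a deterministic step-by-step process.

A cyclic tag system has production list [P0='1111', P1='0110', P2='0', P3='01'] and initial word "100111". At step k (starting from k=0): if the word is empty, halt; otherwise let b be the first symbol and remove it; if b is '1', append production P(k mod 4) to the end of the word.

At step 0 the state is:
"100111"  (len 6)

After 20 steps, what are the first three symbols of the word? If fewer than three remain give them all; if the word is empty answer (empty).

001

gen 0: "100111"  (len 6)
gen 1: "001111111"  (len 9)
gen 2: "01111111"  (len 8)
gen 3: "1111111"  (len 7)
gen 4: "11111101"  (len 8)
gen 5: "11111011111"  (len 11)
gen 6: "11110111110110"  (len 14)
gen 7: "11101111101100"  (len 14)
gen 8: "110111110110001"  (len 15)
gen 9: "101111101100011111"  (len 18)
gen 10: "011111011000111110110"  (len 21)
gen 11: "11111011000111110110"  (len 20)
gen 12: "111101100011111011001"  (len 21)
gen 13: "111011000111110110011111"  (len 24)
gen 14: "110110001111101100111110110"  (len 27)
gen 15: "101100011111011001111101100"  (len 27)
gen 16: "0110001111101100111110110001"  (len 28)
gen 17: "110001111101100111110110001"  (len 27)
gen 18: "100011111011001111101100010110"  (len 30)
gen 19: "000111110110011111011000101100"  (len 30)
gen 20: "00111110110011111011000101100"  (len 29)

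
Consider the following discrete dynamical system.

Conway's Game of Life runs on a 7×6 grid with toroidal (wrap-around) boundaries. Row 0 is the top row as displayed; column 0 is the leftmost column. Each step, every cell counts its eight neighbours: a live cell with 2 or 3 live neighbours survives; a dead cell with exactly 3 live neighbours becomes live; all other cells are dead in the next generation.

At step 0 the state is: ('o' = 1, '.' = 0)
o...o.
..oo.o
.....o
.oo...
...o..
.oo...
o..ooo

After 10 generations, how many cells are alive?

15

[0] o...o.
..oo.o
.....o
.oo...
...o..
.oo...
o..ooo
[1] ooo...
o..o.o
oo.oo.
..o...
...o..
ooo..o
o.ooo.
[2] ......
...o..
oo.oo.
.oo.o.
o..o..
o....o
....o.
[3] ......
..ooo.
oo..oo
....o.
o.ooo.
o...oo
.....o
[4] ...oo.
ooooo.
ooo...
..o...
oo....
oo....
o...oo
[5] ......
o...o.
o....o
..o...
o.o...
......
oo.oo.
[6] oo.oo.
o.....
oo...o
o....o
.o....
o.oo.o
......
[7] oo...o
..o.o.
.o....
.....o
.oo.o.
ooo...
......
[8] oo...o
..o..o
......
ooo...
..oo.o
o.oo..
..o..o
[9] .oo.oo
.o...o
o.o...
oooo..
....oo
o....o
..oooo
[10] .o....
...ooo
...o.o
o.ooo.
..ooo.
o.....
..o...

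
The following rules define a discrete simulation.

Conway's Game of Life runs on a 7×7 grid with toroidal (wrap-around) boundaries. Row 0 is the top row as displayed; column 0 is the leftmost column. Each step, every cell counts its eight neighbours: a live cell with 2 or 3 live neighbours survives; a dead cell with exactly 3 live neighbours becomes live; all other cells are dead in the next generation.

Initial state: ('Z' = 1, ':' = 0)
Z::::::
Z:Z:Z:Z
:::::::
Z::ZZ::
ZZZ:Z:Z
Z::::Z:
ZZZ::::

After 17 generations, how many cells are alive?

8

step 0: Z::::::
Z:Z:Z:Z
:::::::
Z::ZZ::
ZZZ:Z:Z
Z::::Z:
ZZZ::::
step 1: ::ZZ:::
ZZ::::Z
ZZ::ZZZ
Z:ZZZZZ
::Z:Z::
:::Z:Z:
Z::::::
step 2: ::Z:::Z
:::ZZ::
:::::::
::Z::::
:ZZ::::
:::ZZ::
::ZZZ::
step 3: ::Z::Z:
:::Z:::
:::Z:::
:ZZ::::
:ZZ::::
:Z::Z::
::Z:ZZ:
step 4: ::Z::Z:
::ZZZ::
:::Z:::
:Z:Z:::
Z::Z:::
:Z::ZZ:
:ZZ:ZZ:
step 5: :::::Z:
::Z:Z::
:::::::
:::ZZ::
ZZ:Z:::
ZZ:::ZZ
:ZZ:::Z
step 6: :ZZZ:Z:
:::::::
::::Z::
::ZZZ::
:Z:Z:Z:
:::::Z:
:ZZ::::
step 7: :Z:Z:::
::ZZZ::
::::Z::
::Z::Z:
:::Z:Z:
:Z::Z::
:Z:ZZ::
step 8: :Z:::::
::Z:Z::
::Z:ZZ:
:::Z:Z:
::ZZ:Z:
:::::Z:
ZZ:ZZ::
step 9: ZZ::Z::
:ZZ:ZZ:
::Z::Z:
:::::ZZ
::ZZ:ZZ
:Z:::ZZ
ZZZ:Z::
step 10: ::::Z:Z
Z:Z:ZZZ
:ZZZ:::
::ZZ:::
::Z::::
:::::::
::ZZZ::
step 11: ZZZ:::Z
Z:Z:Z:Z
Z::::ZZ
:::::::
::ZZ:::
::Z::::
:::ZZZ:
step 12: ::Z::::
::ZZ:::
ZZ:::Z:
::::::Z
::ZZ:::
::Z::::
Z::ZZZZ
step 13: :ZZ::ZZ
::ZZ:::
ZZZ:::Z
ZZZ:::Z
::ZZ:::
:ZZ::ZZ
:ZZZZZZ
step 14: ::::::Z
:::Z:Z:
::::::Z
::::::Z
:::Z:Z:
::::::Z
:::::::
step 15: :::::::
:::::ZZ
:::::ZZ
:::::ZZ
:::::ZZ
:::::::
:::::::
step 16: :::::::
:::::ZZ
Z:::Z::
Z:::Z::
:::::ZZ
:::::::
:::::::
step 17: :::::::
:::::ZZ
Z:::Z::
Z:::Z::
:::::ZZ
:::::::
:::::::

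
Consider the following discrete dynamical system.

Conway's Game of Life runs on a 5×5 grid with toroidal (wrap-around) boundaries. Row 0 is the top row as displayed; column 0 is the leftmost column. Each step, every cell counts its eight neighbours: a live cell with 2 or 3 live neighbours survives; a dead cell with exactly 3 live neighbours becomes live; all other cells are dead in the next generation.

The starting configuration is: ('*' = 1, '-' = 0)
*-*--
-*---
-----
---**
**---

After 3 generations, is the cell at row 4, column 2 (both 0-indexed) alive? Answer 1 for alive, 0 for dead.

0

step 0: *-*--
-*---
-----
---**
**---
step 1: *-*--
-*---
-----
*---*
****-
step 2: *--**
-*---
*----
*-***
--**-
step 3: **-**
-*---
*-**-
*-*--
-----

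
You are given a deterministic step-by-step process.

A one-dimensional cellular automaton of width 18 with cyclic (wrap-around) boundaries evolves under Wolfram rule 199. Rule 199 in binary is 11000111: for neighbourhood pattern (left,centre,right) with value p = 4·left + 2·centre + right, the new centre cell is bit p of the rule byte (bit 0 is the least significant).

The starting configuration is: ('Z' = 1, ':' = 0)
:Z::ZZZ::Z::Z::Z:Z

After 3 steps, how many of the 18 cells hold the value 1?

t=0: :Z::ZZZ::Z::Z::Z:Z
t=1: :Z:Z:ZZ:ZZ:ZZ:ZZ:Z
t=2: :Z:Z::Z::Z::Z::Z:Z
t=3: :Z:Z:ZZ:ZZ:ZZ:ZZ:Z

11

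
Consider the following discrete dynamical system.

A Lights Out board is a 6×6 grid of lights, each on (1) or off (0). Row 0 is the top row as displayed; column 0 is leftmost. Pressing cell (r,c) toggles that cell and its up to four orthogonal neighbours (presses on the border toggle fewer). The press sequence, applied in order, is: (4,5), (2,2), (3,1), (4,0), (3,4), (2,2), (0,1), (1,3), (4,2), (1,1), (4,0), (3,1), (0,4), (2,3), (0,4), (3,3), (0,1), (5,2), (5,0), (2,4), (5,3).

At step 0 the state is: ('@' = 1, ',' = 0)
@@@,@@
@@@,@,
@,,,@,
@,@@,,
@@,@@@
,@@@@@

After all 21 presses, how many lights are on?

k=0  @@@,@@
@@@,@,
@,,,@,
@,@@,,
@@,@@@
,@@@@@
k=1  @@@,@@
@@@,@,
@,,,@,
@,@@,@
@@,@,,
,@@@@,
k=2  @@@,@@
@@,,@,
@@@@@,
@,,@,@
@@,@,,
,@@@@,
k=3  @@@,@@
@@,,@,
@,@@@,
,@@@,@
@,,@,,
,@@@@,
k=4  @@@,@@
@@,,@,
@,@@@,
@@@@,@
,@,@,,
@@@@@,
k=5  @@@,@@
@@,,@,
@,@@,,
@@@,@,
,@,@@,
@@@@@,
k=6  @@@,@@
@@@,@,
@@,,,,
@@,,@,
,@,@@,
@@@@@,
k=7  ,,,,@@
@,@,@,
@@,,,,
@@,,@,
,@,@@,
@@@@@,
k=8  ,,,@@@
@,,@,,
@@,@,,
@@,,@,
,@,@@,
@@@@@,
k=9  ,,,@@@
@,,@,,
@@,@,,
@@@,@,
,,@,@,
@@,@@,
k=10  ,@,@@@
,@@@,,
@,,@,,
@@@,@,
,,@,@,
@@,@@,
k=11  ,@,@@@
,@@@,,
@,,@,,
,@@,@,
@@@,@,
,@,@@,
k=12  ,@,@@@
,@@@,,
@@,@,,
@,,,@,
@,@,@,
,@,@@,
k=13  ,@,,,,
,@@@@,
@@,@,,
@,,,@,
@,@,@,
,@,@@,
k=14  ,@,,,,
,@@,@,
@@@,@,
@,,@@,
@,@,@,
,@,@@,
k=15  ,@,@@@
,@@,,,
@@@,@,
@,,@@,
@,@,@,
,@,@@,
k=16  ,@,@@@
,@@,,,
@@@@@,
@,@,,,
@,@@@,
,@,@@,
k=17  @,@@@@
,,@,,,
@@@@@,
@,@,,,
@,@@@,
,@,@@,
k=18  @,@@@@
,,@,,,
@@@@@,
@,@,,,
@,,@@,
,,@,@,
k=19  @,@@@@
,,@,,,
@@@@@,
@,@,,,
,,,@@,
@@@,@,
k=20  @,@@@@
,,@,@,
@@@,,@
@,@,@,
,,,@@,
@@@,@,
k=21  @,@@@@
,,@,@,
@@@,,@
@,@,@,
,,,,@,
@@,@,,

18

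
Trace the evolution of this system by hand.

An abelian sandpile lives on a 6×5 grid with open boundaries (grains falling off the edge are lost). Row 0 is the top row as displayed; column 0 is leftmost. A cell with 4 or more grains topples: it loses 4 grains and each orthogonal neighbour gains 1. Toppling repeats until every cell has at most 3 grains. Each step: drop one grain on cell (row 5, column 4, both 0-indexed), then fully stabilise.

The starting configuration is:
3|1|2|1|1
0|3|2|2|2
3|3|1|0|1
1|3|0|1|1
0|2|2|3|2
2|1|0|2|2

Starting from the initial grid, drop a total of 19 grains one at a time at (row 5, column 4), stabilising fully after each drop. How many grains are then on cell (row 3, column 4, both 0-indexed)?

3

step 0: 3|1|2|1|1
0|3|2|2|2
3|3|1|0|1
1|3|0|1|1
0|2|2|3|2
2|1|0|2|2
step 1: 3|1|2|1|1
0|3|2|2|2
3|3|1|0|1
1|3|0|1|1
0|2|2|3|2
2|1|0|2|3
step 2: 3|1|2|1|1
0|3|2|2|2
3|3|1|0|1
1|3|0|1|1
0|2|2|3|3
2|1|0|3|0
step 3: 3|1|2|1|1
0|3|2|2|2
3|3|1|0|1
1|3|0|1|1
0|2|2|3|3
2|1|0|3|1
step 4: 3|1|2|1|1
0|3|2|2|2
3|3|1|0|1
1|3|0|1|1
0|2|2|3|3
2|1|0|3|2
step 5: 3|1|2|1|1
0|3|2|2|2
3|3|1|0|1
1|3|0|1|1
0|2|2|3|3
2|1|0|3|3
step 6: 3|1|2|1|1
0|3|2|2|2
3|3|1|0|1
1|3|0|2|2
0|2|3|1|1
2|1|1|1|2
step 7: 3|1|2|1|1
0|3|2|2|2
3|3|1|0|1
1|3|0|2|2
0|2|3|1|1
2|1|1|1|3
step 8: 3|1|2|1|1
0|3|2|2|2
3|3|1|0|1
1|3|0|2|2
0|2|3|1|2
2|1|1|2|0
step 9: 3|1|2|1|1
0|3|2|2|2
3|3|1|0|1
1|3|0|2|2
0|2|3|1|2
2|1|1|2|1
step 10: 3|1|2|1|1
0|3|2|2|2
3|3|1|0|1
1|3|0|2|2
0|2|3|1|2
2|1|1|2|2
step 11: 3|1|2|1|1
0|3|2|2|2
3|3|1|0|1
1|3|0|2|2
0|2|3|1|2
2|1|1|2|3
step 12: 3|1|2|1|1
0|3|2|2|2
3|3|1|0|1
1|3|0|2|2
0|2|3|1|3
2|1|1|3|0
step 13: 3|1|2|1|1
0|3|2|2|2
3|3|1|0|1
1|3|0|2|2
0|2|3|1|3
2|1|1|3|1
step 14: 3|1|2|1|1
0|3|2|2|2
3|3|1|0|1
1|3|0|2|2
0|2|3|1|3
2|1|1|3|2
step 15: 3|1|2|1|1
0|3|2|2|2
3|3|1|0|1
1|3|0|2|2
0|2|3|1|3
2|1|1|3|3
step 16: 3|1|2|1|1
0|3|2|2|2
3|3|1|0|1
1|3|0|2|3
0|2|3|3|0
2|1|2|0|2
step 17: 3|1|2|1|1
0|3|2|2|2
3|3|1|0|1
1|3|0|2|3
0|2|3|3|0
2|1|2|0|3
step 18: 3|1|2|1|1
0|3|2|2|2
3|3|1|0|1
1|3|0|2|3
0|2|3|3|1
2|1|2|1|0
step 19: 3|1|2|1|1
0|3|2|2|2
3|3|1|0|1
1|3|0|2|3
0|2|3|3|1
2|1|2|1|1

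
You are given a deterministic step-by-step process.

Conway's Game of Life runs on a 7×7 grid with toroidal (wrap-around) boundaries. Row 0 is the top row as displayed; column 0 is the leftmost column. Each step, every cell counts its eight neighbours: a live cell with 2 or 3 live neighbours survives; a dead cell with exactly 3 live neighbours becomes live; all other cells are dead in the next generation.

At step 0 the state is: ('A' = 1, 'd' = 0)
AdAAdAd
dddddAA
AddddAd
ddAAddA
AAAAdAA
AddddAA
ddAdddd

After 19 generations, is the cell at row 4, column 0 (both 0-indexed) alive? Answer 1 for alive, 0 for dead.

k=0  AdAAdAd
dddddAA
AddddAd
ddAAddA
AAAAdAA
AddddAA
ddAdddd
k=1  dAAAAAd
AAdddAd
AdddAAd
dddAddd
dddAddd
dddAAAd
AdAAAAd
k=2  ddddddd
Adddddd
AAddAAd
dddAddd
ddAAddd
dddddAA
ddddddd
k=3  ddddddd
AAddddA
AAddAdA
dAdAddd
ddAAAdd
ddddddd
ddddddd
k=4  Adddddd
dAdddAA
dddddAA
dAdddAd
ddAAAdd
dddAddd
ddddddd
k=5  AdddddA
dddddAd
ddddAdd
ddAAdAA
ddAAAdd
ddAAAdd
ddddddd
k=6  ddddddA
dddddAA
dddAAdA
ddAddAd
dAddddd
ddAdAdd
dddAddd
k=7  dddddAA
AdddAdA
dddAAdA
ddAAAAd
dAAAddd
ddAAddd
dddAddd
k=8  AdddAAA
AddAAdd
AdAdddA
dAdddAd
dAddddd
dAddAdd
ddAAAdd
k=9  AAAdddA
dddAAdd
AdAAAAA
dAAdddA
AAAdddd
dAddAdd
AAAdddA
k=10  dddddAA
ddddddd
AdddddA
ddddAdd
dddAddd
dddAddA
dddAdAA
k=11  ddddAAA
AddddAd
ddddddd
ddddddd
dddAAdd
ddAAdAA
Adddddd
k=12  AdddAAd
ddddAAd
ddddddd
ddddddd
ddAAAAd
ddAAdAA
AddAddd
k=13  dddAdAd
ddddAAA
ddddddd
dddAAdd
ddAddAA
dAdddAA
AAAAddd
k=14  AAdAdAd
ddddAAA
dddAddd
dddAAAd
AdAAddA
dddAAAd
AAdAdAd
k=15  dAdAddd
AdAAdAA
dddAddA
dddddAA
ddAdddA
dddddAd
AAdAdAd
k=16  dddAdAd
AAdAdAA
ddAAddd
AddddAA
ddddddA
AAAdAAd
AAddddA
k=17  dddddAd
AAdAdAA
ddAAddd
AddddAA
ddddAdd
ddAddAd
dddAddd
k=18  AdAddAd
AAdAdAA
ddAAddd
dddAAAA
ddddAdd
dddAAdd
ddddAdd
k=19  AdAAdAd
AddAdAd
dAddddd
ddAddAd
ddddddd
dddAAAd
ddddAAd

0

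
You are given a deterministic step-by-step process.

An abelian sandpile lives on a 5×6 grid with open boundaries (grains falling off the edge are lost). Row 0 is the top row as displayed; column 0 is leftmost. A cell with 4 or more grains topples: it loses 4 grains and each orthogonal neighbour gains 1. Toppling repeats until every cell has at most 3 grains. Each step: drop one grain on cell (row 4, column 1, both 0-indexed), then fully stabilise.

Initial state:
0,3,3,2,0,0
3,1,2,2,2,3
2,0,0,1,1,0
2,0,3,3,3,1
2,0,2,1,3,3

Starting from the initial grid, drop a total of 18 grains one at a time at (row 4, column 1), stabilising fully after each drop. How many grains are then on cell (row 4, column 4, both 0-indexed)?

2

[0] 0,3,3,2,0,0
3,1,2,2,2,3
2,0,0,1,1,0
2,0,3,3,3,1
2,0,2,1,3,3
[1] 0,3,3,2,0,0
3,1,2,2,2,3
2,0,0,1,1,0
2,0,3,3,3,1
2,1,2,1,3,3
[2] 0,3,3,2,0,0
3,1,2,2,2,3
2,0,0,1,1,0
2,0,3,3,3,1
2,2,2,1,3,3
[3] 0,3,3,2,0,0
3,1,2,2,2,3
2,0,0,1,1,0
2,0,3,3,3,1
2,3,2,1,3,3
[4] 0,3,3,2,0,0
3,1,2,2,2,3
2,0,0,1,1,0
2,1,3,3,3,1
3,0,3,1,3,3
[5] 0,3,3,2,0,0
3,1,2,2,2,3
2,0,0,1,1,0
2,1,3,3,3,1
3,1,3,1,3,3
[6] 0,3,3,2,0,0
3,1,2,2,2,3
2,0,0,1,1,0
2,1,3,3,3,1
3,2,3,1,3,3
[7] 0,3,3,2,0,0
3,1,2,2,2,3
2,0,0,1,1,0
2,1,3,3,3,1
3,3,3,1,3,3
[8] 0,3,3,2,0,0
3,1,2,2,2,3
2,0,1,2,2,0
3,3,1,2,1,3
0,2,2,0,2,0
[9] 0,3,3,2,0,0
3,1,2,2,2,3
2,0,1,2,2,0
3,3,1,2,1,3
0,3,2,0,2,0
[10] 0,3,3,2,0,0
3,1,2,2,2,3
3,1,1,2,2,0
0,1,2,2,1,3
2,1,3,0,2,0
[11] 0,3,3,2,0,0
3,1,2,2,2,3
3,1,1,2,2,0
0,1,2,2,1,3
2,2,3,0,2,0
[12] 0,3,3,2,0,0
3,1,2,2,2,3
3,1,1,2,2,0
0,1,2,2,1,3
2,3,3,0,2,0
[13] 0,3,3,2,0,0
3,1,2,2,2,3
3,1,1,2,2,0
0,2,3,2,1,3
3,1,0,1,2,0
[14] 0,3,3,2,0,0
3,1,2,2,2,3
3,1,1,2,2,0
0,2,3,2,1,3
3,2,0,1,2,0
[15] 0,3,3,2,0,0
3,1,2,2,2,3
3,1,1,2,2,0
0,2,3,2,1,3
3,3,0,1,2,0
[16] 0,3,3,2,0,0
3,1,2,2,2,3
3,1,1,2,2,0
1,3,3,2,1,3
0,1,1,1,2,0
[17] 0,3,3,2,0,0
3,1,2,2,2,3
3,1,1,2,2,0
1,3,3,2,1,3
0,2,1,1,2,0
[18] 0,3,3,2,0,0
3,1,2,2,2,3
3,1,1,2,2,0
1,3,3,2,1,3
0,3,1,1,2,0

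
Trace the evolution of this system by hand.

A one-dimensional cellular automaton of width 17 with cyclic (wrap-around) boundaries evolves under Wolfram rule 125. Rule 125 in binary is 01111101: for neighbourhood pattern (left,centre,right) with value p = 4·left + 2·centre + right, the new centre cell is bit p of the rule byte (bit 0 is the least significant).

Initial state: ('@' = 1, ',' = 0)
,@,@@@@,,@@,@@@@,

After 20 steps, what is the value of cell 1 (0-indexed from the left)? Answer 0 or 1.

0

gen 0: ,@,@@@@,,@@,@@@@,
gen 1: ,@@@,,@@,@@@@,,@@
gen 2: @@,@@,@@@@,,@@,@@
gen 3: ,@@@@@@,,@@,@@@@,
gen 4: ,@,,,,@@,@@@@,,@@
gen 5: @@@@@,@@@@,,@@,@@
gen 6: ,,,,@@@,,@@,@@@@,
gen 7: @@@,@,@@,@@@@,,@@
gen 8: ,,@@@@@@@@,,@@,@,
gen 9: @,@,,,,,,@@,@@@@@
gen 10: @@@@@@@@,@@@@,,,,
gen 11: @,,,,,,@@@,,@@@@,
gen 12: @@@@@@,@,@@,@,,@@
gen 13: ,,,,,@@@@@@@@@,@,
gen 14: @@@@,@,,,,,,,@@@@
gen 15: ,,,@@@@@@@@@,@,,,
gen 16: @@,@,,,,,,,@@@@@@
gen 17: ,@@@@@@@@@,@,,,,,
gen 18: ,@,,,,,,,@@@@@@@@
gen 19: @@@@@@@@,@,,,,,,@
gen 20: ,,,,,,,@@@@@@@@,@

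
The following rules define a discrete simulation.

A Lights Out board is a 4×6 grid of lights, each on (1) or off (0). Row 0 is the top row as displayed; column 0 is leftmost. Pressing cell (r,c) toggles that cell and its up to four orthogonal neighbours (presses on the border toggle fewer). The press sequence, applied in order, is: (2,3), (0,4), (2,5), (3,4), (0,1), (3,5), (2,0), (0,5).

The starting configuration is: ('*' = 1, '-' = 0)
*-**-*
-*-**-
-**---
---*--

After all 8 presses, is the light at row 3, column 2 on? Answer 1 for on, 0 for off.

step 0: *-**-*
-*-**-
-**---
---*--
step 1: *-**-*
-*--*-
-*-**-
------
step 2: *-*-*-
-*----
-*-**-
------
step 3: *-*-*-
-*---*
-*-*-*
-----*
step 4: *-*-*-
-*---*
-*-***
---**-
step 5: -*--*-
-----*
-*-***
---**-
step 6: -*--*-
-----*
-*-**-
---*-*
step 7: -*--*-
*----*
*--**-
*--*-*
step 8: -*---*
*-----
*--**-
*--*-*

0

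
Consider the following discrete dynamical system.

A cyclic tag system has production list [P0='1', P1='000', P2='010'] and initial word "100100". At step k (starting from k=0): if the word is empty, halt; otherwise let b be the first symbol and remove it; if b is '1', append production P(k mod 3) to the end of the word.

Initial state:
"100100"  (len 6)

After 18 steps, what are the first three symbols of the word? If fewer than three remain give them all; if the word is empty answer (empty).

(empty)

[0] "100100"  (len 6)
[1] "001001"  (len 6)
[2] "01001"  (len 5)
[3] "1001"  (len 4)
[4] "0011"  (len 4)
[5] "011"  (len 3)
[6] "11"  (len 2)
[7] "11"  (len 2)
[8] "1000"  (len 4)
[9] "000010"  (len 6)
[10] "00010"  (len 5)
[11] "0010"  (len 4)
[12] "010"  (len 3)
[13] "10"  (len 2)
[14] "0000"  (len 4)
[15] "000"  (len 3)
[16] "00"  (len 2)
[17] "0"  (len 1)
[18] (halted — word empty)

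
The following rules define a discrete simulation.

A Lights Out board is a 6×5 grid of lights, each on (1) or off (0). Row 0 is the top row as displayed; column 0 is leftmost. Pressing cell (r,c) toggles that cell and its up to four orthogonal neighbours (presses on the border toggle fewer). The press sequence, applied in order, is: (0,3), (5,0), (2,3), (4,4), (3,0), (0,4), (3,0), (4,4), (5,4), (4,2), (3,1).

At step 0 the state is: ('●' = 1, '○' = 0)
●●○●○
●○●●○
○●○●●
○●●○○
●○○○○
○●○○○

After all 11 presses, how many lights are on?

0) ●●○●○
●○●●○
○●○●●
○●●○○
●○○○○
○●○○○
1) ●●●○●
●○●○○
○●○●●
○●●○○
●○○○○
○●○○○
2) ●●●○●
●○●○○
○●○●●
○●●○○
○○○○○
●○○○○
3) ●●●○●
●○●●○
○●●○○
○●●●○
○○○○○
●○○○○
4) ●●●○●
●○●●○
○●●○○
○●●●●
○○○●●
●○○○●
5) ●●●○●
●○●●○
●●●○○
●○●●●
●○○●●
●○○○●
6) ●●●●○
●○●●●
●●●○○
●○●●●
●○○●●
●○○○●
7) ●●●●○
●○●●●
○●●○○
○●●●●
○○○●●
●○○○●
8) ●●●●○
●○●●●
○●●○○
○●●●○
○○○○○
●○○○○
9) ●●●●○
●○●●●
○●●○○
○●●●○
○○○○●
●○○●●
10) ●●●●○
●○●●●
○●●○○
○●○●○
○●●●●
●○●●●
11) ●●●●○
●○●●●
○○●○○
●○●●○
○○●●●
●○●●●

19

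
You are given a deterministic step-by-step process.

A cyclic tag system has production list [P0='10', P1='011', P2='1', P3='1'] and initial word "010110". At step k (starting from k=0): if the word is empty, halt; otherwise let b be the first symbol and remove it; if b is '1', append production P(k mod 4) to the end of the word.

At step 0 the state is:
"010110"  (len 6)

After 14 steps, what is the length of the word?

10

[0] "010110"  (len 6)
[1] "10110"  (len 5)
[2] "0110011"  (len 7)
[3] "110011"  (len 6)
[4] "100111"  (len 6)
[5] "0011110"  (len 7)
[6] "011110"  (len 6)
[7] "11110"  (len 5)
[8] "11101"  (len 5)
[9] "110110"  (len 6)
[10] "10110011"  (len 8)
[11] "01100111"  (len 8)
[12] "1100111"  (len 7)
[13] "10011110"  (len 8)
[14] "0011110011"  (len 10)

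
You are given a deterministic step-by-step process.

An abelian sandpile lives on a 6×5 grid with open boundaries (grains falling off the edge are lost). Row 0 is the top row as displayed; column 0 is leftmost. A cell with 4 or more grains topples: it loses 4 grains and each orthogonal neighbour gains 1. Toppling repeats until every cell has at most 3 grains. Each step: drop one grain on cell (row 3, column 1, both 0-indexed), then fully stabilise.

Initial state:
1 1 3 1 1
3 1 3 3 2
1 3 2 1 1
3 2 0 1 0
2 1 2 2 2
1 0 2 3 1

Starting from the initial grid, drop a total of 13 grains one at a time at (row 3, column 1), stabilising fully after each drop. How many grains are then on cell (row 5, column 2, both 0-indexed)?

t=0: 1 1 3 1 1
3 1 3 3 2
1 3 2 1 1
3 2 0 1 0
2 1 2 2 2
1 0 2 3 1
t=1: 1 1 3 1 1
3 1 3 3 2
1 3 2 1 1
3 3 0 1 0
2 1 2 2 2
1 0 2 3 1
t=2: 1 1 3 1 1
3 2 3 3 2
3 0 3 1 1
0 2 1 1 0
3 2 2 2 2
1 0 2 3 1
t=3: 1 1 3 1 1
3 2 3 3 2
3 0 3 1 1
0 3 1 1 0
3 2 2 2 2
1 0 2 3 1
t=4: 1 1 3 1 1
3 2 3 3 2
3 1 3 1 1
1 0 2 1 0
3 3 2 2 2
1 0 2 3 1
t=5: 1 1 3 1 1
3 2 3 3 2
3 1 3 1 1
1 1 2 1 0
3 3 2 2 2
1 0 2 3 1
t=6: 1 1 3 1 1
3 2 3 3 2
3 1 3 1 1
1 2 2 1 0
3 3 2 2 2
1 0 2 3 1
t=7: 1 1 3 1 1
3 2 3 3 2
3 1 3 1 1
1 3 2 1 0
3 3 2 2 2
1 0 2 3 1
t=8: 1 1 3 1 1
3 2 3 3 2
3 2 3 1 1
3 1 3 1 0
0 1 3 2 2
2 1 2 3 1
t=9: 1 1 3 1 1
3 2 3 3 2
3 2 3 1 1
3 2 3 1 0
0 1 3 2 2
2 1 2 3 1
t=10: 1 1 3 1 1
3 2 3 3 2
3 2 3 1 1
3 3 3 1 0
0 1 3 2 2
2 1 2 3 1
t=11: 2 3 0 3 1
1 1 3 0 3
2 2 2 3 1
1 3 2 2 0
1 3 0 3 2
2 1 3 3 1
t=12: 2 3 0 3 1
1 1 3 0 3
2 3 2 3 1
2 1 3 2 0
2 0 1 3 2
2 2 3 3 1
t=13: 2 3 0 3 1
1 1 3 0 3
2 3 2 3 1
2 2 3 2 0
2 0 1 3 2
2 2 3 3 1

3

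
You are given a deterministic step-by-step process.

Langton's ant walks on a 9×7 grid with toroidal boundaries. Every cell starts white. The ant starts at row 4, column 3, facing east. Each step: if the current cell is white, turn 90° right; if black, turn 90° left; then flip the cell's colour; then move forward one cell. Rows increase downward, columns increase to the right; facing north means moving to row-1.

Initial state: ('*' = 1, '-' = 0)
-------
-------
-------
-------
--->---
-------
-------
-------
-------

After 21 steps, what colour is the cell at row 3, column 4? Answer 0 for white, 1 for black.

0) -------
-------
-------
-------
--->---
-------
-------
-------
-------
1) -------
-------
-------
-------
---*---
---v---
-------
-------
-------
2) -------
-------
-------
-------
---*---
--<*---
-------
-------
-------
3) -------
-------
-------
-------
--^*---
--**---
-------
-------
-------
4) -------
-------
-------
-------
--*>---
--**---
-------
-------
-------
5) -------
-------
-------
---^---
--*----
--**---
-------
-------
-------
6) -------
-------
-------
---*>--
--*----
--**---
-------
-------
-------
7) -------
-------
-------
---**--
--*-v--
--**---
-------
-------
-------
8) -------
-------
-------
---**--
--*<*--
--**---
-------
-------
-------
9) -------
-------
-------
---^*--
--***--
--**---
-------
-------
-------
10) -------
-------
-------
--<-*--
--***--
--**---
-------
-------
-------
11) -------
-------
--^----
--*-*--
--***--
--**---
-------
-------
-------
12) -------
-------
--*>---
--*-*--
--***--
--**---
-------
-------
-------
13) -------
-------
--**---
--*v*--
--***--
--**---
-------
-------
-------
14) -------
-------
--**---
--<**--
--***--
--**---
-------
-------
-------
15) -------
-------
--**---
---**--
--v**--
--**---
-------
-------
-------
16) -------
-------
--**---
---**--
--->*--
--**---
-------
-------
-------
17) -------
-------
--**---
---^*--
----*--
--**---
-------
-------
-------
18) -------
-------
--**---
--<-*--
----*--
--**---
-------
-------
-------
19) -------
-------
--^*---
--*-*--
----*--
--**---
-------
-------
-------
20) -------
-------
-<-*---
--*-*--
----*--
--**---
-------
-------
-------
21) -------
-^-----
-*-*---
--*-*--
----*--
--**---
-------
-------
-------

1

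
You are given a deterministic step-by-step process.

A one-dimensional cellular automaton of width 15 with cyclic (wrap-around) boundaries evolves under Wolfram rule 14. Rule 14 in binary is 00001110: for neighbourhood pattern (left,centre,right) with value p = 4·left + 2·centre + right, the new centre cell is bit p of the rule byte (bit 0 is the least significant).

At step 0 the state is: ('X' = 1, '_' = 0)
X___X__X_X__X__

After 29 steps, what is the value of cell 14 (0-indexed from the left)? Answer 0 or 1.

0

gen 0: X___X__X_X__X__
gen 1: X__XX_XX_X_XX_X
gen 2: __XX__X__X_X__X
gen 3: _XX__XX_XX_X_XX
gen 4: _X__XX__X__X_X_
gen 5: XX_XX__XX_XX_X_
gen 6: X__X__XX__X__X_
gen 7: X_XX_XX__XX_XX_
gen 8: X_X__X__XX__X__
gen 9: X_X_XX_XX__XX_X
gen 10: __X_X__X__XX__X
gen 11: _XX_X_XX_XX__XX
gen 12: _X__X_X__X__XX_
gen 13: XX_XX_X_XX_XX__
gen 14: X__X__X_X__X__X
gen 15: __XX_XX_X_XX_XX
gen 16: _XX__X__X_X__X_
gen 17: XX__XX_XX_X_XX_
gen 18: X__XX__X__X_X__
gen 19: X_XX__XX_XX_X_X
gen 20: __X__XX__X__X_X
gen 21: _XX_XX__XX_XX_X
gen 22: _X__X__XX__X__X
gen 23: _X_XX_XX__XX_XX
gen 24: _X_X__X__XX__X_
gen 25: XX_X_XX_XX__XX_
gen 26: X__X_X__X__XX__
gen 27: X_XX_X_XX_XX__X
gen 28: __X__X_X__X__XX
gen 29: _XX_XX_X_XX_XX_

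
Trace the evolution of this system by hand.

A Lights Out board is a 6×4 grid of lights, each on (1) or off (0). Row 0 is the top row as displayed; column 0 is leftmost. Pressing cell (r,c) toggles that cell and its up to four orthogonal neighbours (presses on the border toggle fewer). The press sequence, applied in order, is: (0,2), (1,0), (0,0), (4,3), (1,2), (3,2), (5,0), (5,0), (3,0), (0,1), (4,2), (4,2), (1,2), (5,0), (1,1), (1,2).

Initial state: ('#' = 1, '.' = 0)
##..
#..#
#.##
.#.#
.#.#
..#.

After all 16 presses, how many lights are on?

t=0: ##..
#..#
#.##
.#.#
.#.#
..#.
t=1: #.##
#.##
#.##
.#.#
.#.#
..#.
t=2: ..##
.###
..##
.#.#
.#.#
..#.
t=3: ####
####
..##
.#.#
.#.#
..#.
t=4: ####
####
..##
.#..
.##.
..##
t=5: ##.#
#...
...#
.#..
.##.
..##
t=6: ##.#
#...
..##
..##
.#..
..##
t=7: ##.#
#...
..##
..##
##..
####
t=8: ##.#
#...
..##
..##
.#..
..##
t=9: ##.#
#...
#.##
####
##..
..##
t=10: ..##
##..
#.##
####
##..
..##
t=11: ..##
##..
#.##
##.#
#.##
...#
t=12: ..##
##..
#.##
####
##..
..##
t=13: ...#
#.##
#..#
####
##..
..##
t=14: ...#
#.##
#..#
####
.#..
####
t=15: .#.#
.#.#
##.#
####
.#..
####
t=16: .###
..#.
####
####
.#..
####

17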